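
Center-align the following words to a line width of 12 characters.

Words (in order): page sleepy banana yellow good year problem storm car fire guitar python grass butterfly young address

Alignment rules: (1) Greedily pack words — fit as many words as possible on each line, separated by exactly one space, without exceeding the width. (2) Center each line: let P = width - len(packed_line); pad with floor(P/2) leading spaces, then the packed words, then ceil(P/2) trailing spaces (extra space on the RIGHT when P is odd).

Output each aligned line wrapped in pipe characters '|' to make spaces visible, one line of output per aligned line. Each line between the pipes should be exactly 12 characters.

Answer: |page sleepy |
|   banana   |
|yellow good |
|year problem|
| storm car  |
|fire guitar |
|python grass|
| butterfly  |
|   young    |
|  address   |

Derivation:
Line 1: ['page', 'sleepy'] (min_width=11, slack=1)
Line 2: ['banana'] (min_width=6, slack=6)
Line 3: ['yellow', 'good'] (min_width=11, slack=1)
Line 4: ['year', 'problem'] (min_width=12, slack=0)
Line 5: ['storm', 'car'] (min_width=9, slack=3)
Line 6: ['fire', 'guitar'] (min_width=11, slack=1)
Line 7: ['python', 'grass'] (min_width=12, slack=0)
Line 8: ['butterfly'] (min_width=9, slack=3)
Line 9: ['young'] (min_width=5, slack=7)
Line 10: ['address'] (min_width=7, slack=5)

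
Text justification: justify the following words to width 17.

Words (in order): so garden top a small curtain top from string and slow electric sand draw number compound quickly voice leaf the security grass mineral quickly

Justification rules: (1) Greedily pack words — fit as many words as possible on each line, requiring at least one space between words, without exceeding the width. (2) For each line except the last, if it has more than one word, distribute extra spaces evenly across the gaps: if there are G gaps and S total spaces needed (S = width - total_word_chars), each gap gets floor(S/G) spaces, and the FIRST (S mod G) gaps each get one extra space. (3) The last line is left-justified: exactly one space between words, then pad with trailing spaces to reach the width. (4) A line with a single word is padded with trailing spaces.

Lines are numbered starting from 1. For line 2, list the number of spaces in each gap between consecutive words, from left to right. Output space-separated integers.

Line 1: ['so', 'garden', 'top', 'a'] (min_width=15, slack=2)
Line 2: ['small', 'curtain', 'top'] (min_width=17, slack=0)
Line 3: ['from', 'string', 'and'] (min_width=15, slack=2)
Line 4: ['slow', 'electric'] (min_width=13, slack=4)
Line 5: ['sand', 'draw', 'number'] (min_width=16, slack=1)
Line 6: ['compound', 'quickly'] (min_width=16, slack=1)
Line 7: ['voice', 'leaf', 'the'] (min_width=14, slack=3)
Line 8: ['security', 'grass'] (min_width=14, slack=3)
Line 9: ['mineral', 'quickly'] (min_width=15, slack=2)

Answer: 1 1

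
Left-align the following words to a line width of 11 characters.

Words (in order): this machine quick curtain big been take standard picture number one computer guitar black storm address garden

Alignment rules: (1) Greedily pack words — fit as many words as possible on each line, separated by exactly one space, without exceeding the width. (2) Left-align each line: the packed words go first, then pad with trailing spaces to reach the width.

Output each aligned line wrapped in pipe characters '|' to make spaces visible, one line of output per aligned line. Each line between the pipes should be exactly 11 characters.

Line 1: ['this'] (min_width=4, slack=7)
Line 2: ['machine'] (min_width=7, slack=4)
Line 3: ['quick'] (min_width=5, slack=6)
Line 4: ['curtain', 'big'] (min_width=11, slack=0)
Line 5: ['been', 'take'] (min_width=9, slack=2)
Line 6: ['standard'] (min_width=8, slack=3)
Line 7: ['picture'] (min_width=7, slack=4)
Line 8: ['number', 'one'] (min_width=10, slack=1)
Line 9: ['computer'] (min_width=8, slack=3)
Line 10: ['guitar'] (min_width=6, slack=5)
Line 11: ['black', 'storm'] (min_width=11, slack=0)
Line 12: ['address'] (min_width=7, slack=4)
Line 13: ['garden'] (min_width=6, slack=5)

Answer: |this       |
|machine    |
|quick      |
|curtain big|
|been take  |
|standard   |
|picture    |
|number one |
|computer   |
|guitar     |
|black storm|
|address    |
|garden     |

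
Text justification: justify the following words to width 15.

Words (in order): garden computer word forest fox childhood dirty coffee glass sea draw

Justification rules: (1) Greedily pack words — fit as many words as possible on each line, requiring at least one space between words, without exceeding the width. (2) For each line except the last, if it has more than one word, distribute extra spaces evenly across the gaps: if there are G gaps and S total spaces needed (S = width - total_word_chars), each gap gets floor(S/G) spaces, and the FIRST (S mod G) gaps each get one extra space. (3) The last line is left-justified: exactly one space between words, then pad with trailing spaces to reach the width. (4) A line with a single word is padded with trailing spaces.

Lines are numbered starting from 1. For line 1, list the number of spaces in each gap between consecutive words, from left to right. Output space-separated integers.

Answer: 1

Derivation:
Line 1: ['garden', 'computer'] (min_width=15, slack=0)
Line 2: ['word', 'forest', 'fox'] (min_width=15, slack=0)
Line 3: ['childhood', 'dirty'] (min_width=15, slack=0)
Line 4: ['coffee', 'glass'] (min_width=12, slack=3)
Line 5: ['sea', 'draw'] (min_width=8, slack=7)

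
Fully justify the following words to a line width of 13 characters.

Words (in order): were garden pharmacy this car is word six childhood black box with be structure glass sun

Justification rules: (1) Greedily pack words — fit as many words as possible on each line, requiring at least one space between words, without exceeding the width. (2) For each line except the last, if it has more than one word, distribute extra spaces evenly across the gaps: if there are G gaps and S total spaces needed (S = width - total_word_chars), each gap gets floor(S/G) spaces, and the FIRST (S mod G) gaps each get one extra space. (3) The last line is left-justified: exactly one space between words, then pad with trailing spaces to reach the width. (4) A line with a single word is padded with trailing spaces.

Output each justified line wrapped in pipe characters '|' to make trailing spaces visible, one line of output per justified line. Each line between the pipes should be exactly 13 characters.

Answer: |were   garden|
|pharmacy this|
|car  is  word|
|six childhood|
|black     box|
|with       be|
|structure    |
|glass sun    |

Derivation:
Line 1: ['were', 'garden'] (min_width=11, slack=2)
Line 2: ['pharmacy', 'this'] (min_width=13, slack=0)
Line 3: ['car', 'is', 'word'] (min_width=11, slack=2)
Line 4: ['six', 'childhood'] (min_width=13, slack=0)
Line 5: ['black', 'box'] (min_width=9, slack=4)
Line 6: ['with', 'be'] (min_width=7, slack=6)
Line 7: ['structure'] (min_width=9, slack=4)
Line 8: ['glass', 'sun'] (min_width=9, slack=4)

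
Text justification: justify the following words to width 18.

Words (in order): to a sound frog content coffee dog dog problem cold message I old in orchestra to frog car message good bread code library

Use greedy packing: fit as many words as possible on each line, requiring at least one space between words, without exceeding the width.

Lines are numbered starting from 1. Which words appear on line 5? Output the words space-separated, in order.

Answer: orchestra to frog

Derivation:
Line 1: ['to', 'a', 'sound', 'frog'] (min_width=15, slack=3)
Line 2: ['content', 'coffee', 'dog'] (min_width=18, slack=0)
Line 3: ['dog', 'problem', 'cold'] (min_width=16, slack=2)
Line 4: ['message', 'I', 'old', 'in'] (min_width=16, slack=2)
Line 5: ['orchestra', 'to', 'frog'] (min_width=17, slack=1)
Line 6: ['car', 'message', 'good'] (min_width=16, slack=2)
Line 7: ['bread', 'code', 'library'] (min_width=18, slack=0)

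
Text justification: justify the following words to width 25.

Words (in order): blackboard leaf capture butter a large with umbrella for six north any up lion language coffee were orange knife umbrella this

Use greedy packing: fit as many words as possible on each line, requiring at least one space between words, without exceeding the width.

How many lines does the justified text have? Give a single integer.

Line 1: ['blackboard', 'leaf', 'capture'] (min_width=23, slack=2)
Line 2: ['butter', 'a', 'large', 'with'] (min_width=19, slack=6)
Line 3: ['umbrella', 'for', 'six', 'north'] (min_width=22, slack=3)
Line 4: ['any', 'up', 'lion', 'language'] (min_width=20, slack=5)
Line 5: ['coffee', 'were', 'orange', 'knife'] (min_width=24, slack=1)
Line 6: ['umbrella', 'this'] (min_width=13, slack=12)
Total lines: 6

Answer: 6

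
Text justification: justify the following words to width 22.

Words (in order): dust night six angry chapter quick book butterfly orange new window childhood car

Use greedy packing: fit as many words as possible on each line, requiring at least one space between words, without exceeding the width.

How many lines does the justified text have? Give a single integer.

Answer: 4

Derivation:
Line 1: ['dust', 'night', 'six', 'angry'] (min_width=20, slack=2)
Line 2: ['chapter', 'quick', 'book'] (min_width=18, slack=4)
Line 3: ['butterfly', 'orange', 'new'] (min_width=20, slack=2)
Line 4: ['window', 'childhood', 'car'] (min_width=20, slack=2)
Total lines: 4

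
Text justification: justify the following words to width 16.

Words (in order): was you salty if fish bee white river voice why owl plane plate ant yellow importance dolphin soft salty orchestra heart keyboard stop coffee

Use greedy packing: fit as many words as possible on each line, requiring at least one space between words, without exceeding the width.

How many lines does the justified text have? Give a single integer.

Answer: 10

Derivation:
Line 1: ['was', 'you', 'salty', 'if'] (min_width=16, slack=0)
Line 2: ['fish', 'bee', 'white'] (min_width=14, slack=2)
Line 3: ['river', 'voice', 'why'] (min_width=15, slack=1)
Line 4: ['owl', 'plane', 'plate'] (min_width=15, slack=1)
Line 5: ['ant', 'yellow'] (min_width=10, slack=6)
Line 6: ['importance'] (min_width=10, slack=6)
Line 7: ['dolphin', 'soft'] (min_width=12, slack=4)
Line 8: ['salty', 'orchestra'] (min_width=15, slack=1)
Line 9: ['heart', 'keyboard'] (min_width=14, slack=2)
Line 10: ['stop', 'coffee'] (min_width=11, slack=5)
Total lines: 10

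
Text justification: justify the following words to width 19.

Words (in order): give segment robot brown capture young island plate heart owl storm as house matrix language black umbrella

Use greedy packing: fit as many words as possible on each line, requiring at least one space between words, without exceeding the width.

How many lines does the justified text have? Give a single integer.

Answer: 6

Derivation:
Line 1: ['give', 'segment', 'robot'] (min_width=18, slack=1)
Line 2: ['brown', 'capture', 'young'] (min_width=19, slack=0)
Line 3: ['island', 'plate', 'heart'] (min_width=18, slack=1)
Line 4: ['owl', 'storm', 'as', 'house'] (min_width=18, slack=1)
Line 5: ['matrix', 'language'] (min_width=15, slack=4)
Line 6: ['black', 'umbrella'] (min_width=14, slack=5)
Total lines: 6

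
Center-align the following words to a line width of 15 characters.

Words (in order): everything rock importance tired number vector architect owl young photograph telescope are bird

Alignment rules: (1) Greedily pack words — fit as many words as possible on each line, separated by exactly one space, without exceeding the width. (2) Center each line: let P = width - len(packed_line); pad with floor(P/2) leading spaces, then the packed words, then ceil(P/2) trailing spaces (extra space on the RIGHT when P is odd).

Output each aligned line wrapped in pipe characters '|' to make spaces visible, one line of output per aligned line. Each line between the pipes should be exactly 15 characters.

Answer: |everything rock|
|  importance   |
| tired number  |
|    vector     |
| architect owl |
|     young     |
|  photograph   |
| telescope are |
|     bird      |

Derivation:
Line 1: ['everything', 'rock'] (min_width=15, slack=0)
Line 2: ['importance'] (min_width=10, slack=5)
Line 3: ['tired', 'number'] (min_width=12, slack=3)
Line 4: ['vector'] (min_width=6, slack=9)
Line 5: ['architect', 'owl'] (min_width=13, slack=2)
Line 6: ['young'] (min_width=5, slack=10)
Line 7: ['photograph'] (min_width=10, slack=5)
Line 8: ['telescope', 'are'] (min_width=13, slack=2)
Line 9: ['bird'] (min_width=4, slack=11)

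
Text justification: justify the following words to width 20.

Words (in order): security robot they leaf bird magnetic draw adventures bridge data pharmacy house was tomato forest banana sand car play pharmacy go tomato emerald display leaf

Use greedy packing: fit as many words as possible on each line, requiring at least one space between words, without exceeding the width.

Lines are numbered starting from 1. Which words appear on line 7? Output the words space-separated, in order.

Answer: car play pharmacy go

Derivation:
Line 1: ['security', 'robot', 'they'] (min_width=19, slack=1)
Line 2: ['leaf', 'bird', 'magnetic'] (min_width=18, slack=2)
Line 3: ['draw', 'adventures'] (min_width=15, slack=5)
Line 4: ['bridge', 'data', 'pharmacy'] (min_width=20, slack=0)
Line 5: ['house', 'was', 'tomato'] (min_width=16, slack=4)
Line 6: ['forest', 'banana', 'sand'] (min_width=18, slack=2)
Line 7: ['car', 'play', 'pharmacy', 'go'] (min_width=20, slack=0)
Line 8: ['tomato', 'emerald'] (min_width=14, slack=6)
Line 9: ['display', 'leaf'] (min_width=12, slack=8)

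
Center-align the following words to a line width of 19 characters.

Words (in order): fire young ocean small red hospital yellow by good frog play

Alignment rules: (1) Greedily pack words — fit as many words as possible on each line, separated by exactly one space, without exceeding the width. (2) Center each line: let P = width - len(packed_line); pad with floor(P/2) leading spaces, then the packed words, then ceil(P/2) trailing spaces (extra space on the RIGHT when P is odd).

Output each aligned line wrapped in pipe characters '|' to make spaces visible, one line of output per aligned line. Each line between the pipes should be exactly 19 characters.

Answer: | fire young ocean  |
|small red hospital |
|yellow by good frog|
|       play        |

Derivation:
Line 1: ['fire', 'young', 'ocean'] (min_width=16, slack=3)
Line 2: ['small', 'red', 'hospital'] (min_width=18, slack=1)
Line 3: ['yellow', 'by', 'good', 'frog'] (min_width=19, slack=0)
Line 4: ['play'] (min_width=4, slack=15)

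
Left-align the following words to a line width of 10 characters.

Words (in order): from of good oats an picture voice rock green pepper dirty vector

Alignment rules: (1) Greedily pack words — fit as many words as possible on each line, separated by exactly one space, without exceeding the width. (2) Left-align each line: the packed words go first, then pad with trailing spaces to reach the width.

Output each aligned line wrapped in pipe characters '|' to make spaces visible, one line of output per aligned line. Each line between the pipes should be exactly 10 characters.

Answer: |from of   |
|good oats |
|an picture|
|voice rock|
|green     |
|pepper    |
|dirty     |
|vector    |

Derivation:
Line 1: ['from', 'of'] (min_width=7, slack=3)
Line 2: ['good', 'oats'] (min_width=9, slack=1)
Line 3: ['an', 'picture'] (min_width=10, slack=0)
Line 4: ['voice', 'rock'] (min_width=10, slack=0)
Line 5: ['green'] (min_width=5, slack=5)
Line 6: ['pepper'] (min_width=6, slack=4)
Line 7: ['dirty'] (min_width=5, slack=5)
Line 8: ['vector'] (min_width=6, slack=4)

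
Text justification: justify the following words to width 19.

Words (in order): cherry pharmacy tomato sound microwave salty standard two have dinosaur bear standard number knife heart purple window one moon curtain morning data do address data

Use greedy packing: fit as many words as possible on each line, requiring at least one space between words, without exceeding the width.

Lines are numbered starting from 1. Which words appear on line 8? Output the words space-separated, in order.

Answer: window one moon

Derivation:
Line 1: ['cherry', 'pharmacy'] (min_width=15, slack=4)
Line 2: ['tomato', 'sound'] (min_width=12, slack=7)
Line 3: ['microwave', 'salty'] (min_width=15, slack=4)
Line 4: ['standard', 'two', 'have'] (min_width=17, slack=2)
Line 5: ['dinosaur', 'bear'] (min_width=13, slack=6)
Line 6: ['standard', 'number'] (min_width=15, slack=4)
Line 7: ['knife', 'heart', 'purple'] (min_width=18, slack=1)
Line 8: ['window', 'one', 'moon'] (min_width=15, slack=4)
Line 9: ['curtain', 'morning'] (min_width=15, slack=4)
Line 10: ['data', 'do', 'address'] (min_width=15, slack=4)
Line 11: ['data'] (min_width=4, slack=15)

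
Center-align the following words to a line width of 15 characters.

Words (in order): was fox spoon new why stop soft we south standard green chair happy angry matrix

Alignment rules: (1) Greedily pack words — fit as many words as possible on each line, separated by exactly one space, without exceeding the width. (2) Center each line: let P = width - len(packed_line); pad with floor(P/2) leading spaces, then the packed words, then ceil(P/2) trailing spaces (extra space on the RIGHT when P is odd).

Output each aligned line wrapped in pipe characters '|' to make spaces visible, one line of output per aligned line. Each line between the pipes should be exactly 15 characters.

Answer: | was fox spoon |
| new why stop  |
| soft we south |
|standard green |
|  chair happy  |
| angry matrix  |

Derivation:
Line 1: ['was', 'fox', 'spoon'] (min_width=13, slack=2)
Line 2: ['new', 'why', 'stop'] (min_width=12, slack=3)
Line 3: ['soft', 'we', 'south'] (min_width=13, slack=2)
Line 4: ['standard', 'green'] (min_width=14, slack=1)
Line 5: ['chair', 'happy'] (min_width=11, slack=4)
Line 6: ['angry', 'matrix'] (min_width=12, slack=3)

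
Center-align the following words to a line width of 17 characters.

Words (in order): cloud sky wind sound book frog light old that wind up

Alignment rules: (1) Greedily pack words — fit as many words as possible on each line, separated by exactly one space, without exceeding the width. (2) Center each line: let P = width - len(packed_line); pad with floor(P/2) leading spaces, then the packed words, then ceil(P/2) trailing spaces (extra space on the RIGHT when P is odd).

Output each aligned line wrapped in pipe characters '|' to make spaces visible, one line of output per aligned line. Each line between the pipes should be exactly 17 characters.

Answer: | cloud sky wind  |
| sound book frog |
| light old that  |
|     wind up     |

Derivation:
Line 1: ['cloud', 'sky', 'wind'] (min_width=14, slack=3)
Line 2: ['sound', 'book', 'frog'] (min_width=15, slack=2)
Line 3: ['light', 'old', 'that'] (min_width=14, slack=3)
Line 4: ['wind', 'up'] (min_width=7, slack=10)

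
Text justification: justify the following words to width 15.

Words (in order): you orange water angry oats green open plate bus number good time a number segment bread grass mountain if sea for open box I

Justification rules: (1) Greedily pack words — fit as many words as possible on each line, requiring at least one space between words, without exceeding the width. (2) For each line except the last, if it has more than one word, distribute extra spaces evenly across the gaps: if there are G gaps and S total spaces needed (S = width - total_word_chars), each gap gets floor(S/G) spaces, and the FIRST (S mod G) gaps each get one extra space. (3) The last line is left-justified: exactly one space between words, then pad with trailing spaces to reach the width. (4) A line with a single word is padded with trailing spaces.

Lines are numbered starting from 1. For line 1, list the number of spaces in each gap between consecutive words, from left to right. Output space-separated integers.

Line 1: ['you', 'orange'] (min_width=10, slack=5)
Line 2: ['water', 'angry'] (min_width=11, slack=4)
Line 3: ['oats', 'green', 'open'] (min_width=15, slack=0)
Line 4: ['plate', 'bus'] (min_width=9, slack=6)
Line 5: ['number', 'good'] (min_width=11, slack=4)
Line 6: ['time', 'a', 'number'] (min_width=13, slack=2)
Line 7: ['segment', 'bread'] (min_width=13, slack=2)
Line 8: ['grass', 'mountain'] (min_width=14, slack=1)
Line 9: ['if', 'sea', 'for', 'open'] (min_width=15, slack=0)
Line 10: ['box', 'I'] (min_width=5, slack=10)

Answer: 6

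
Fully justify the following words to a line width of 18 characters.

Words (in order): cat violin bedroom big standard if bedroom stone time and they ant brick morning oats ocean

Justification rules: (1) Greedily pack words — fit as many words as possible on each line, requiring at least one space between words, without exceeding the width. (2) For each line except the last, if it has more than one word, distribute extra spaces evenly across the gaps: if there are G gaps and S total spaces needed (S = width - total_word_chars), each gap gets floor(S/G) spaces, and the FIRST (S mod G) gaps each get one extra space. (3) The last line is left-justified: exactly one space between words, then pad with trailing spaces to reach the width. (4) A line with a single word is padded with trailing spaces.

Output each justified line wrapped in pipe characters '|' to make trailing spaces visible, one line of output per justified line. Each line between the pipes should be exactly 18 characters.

Line 1: ['cat', 'violin', 'bedroom'] (min_width=18, slack=0)
Line 2: ['big', 'standard', 'if'] (min_width=15, slack=3)
Line 3: ['bedroom', 'stone', 'time'] (min_width=18, slack=0)
Line 4: ['and', 'they', 'ant', 'brick'] (min_width=18, slack=0)
Line 5: ['morning', 'oats', 'ocean'] (min_width=18, slack=0)

Answer: |cat violin bedroom|
|big   standard  if|
|bedroom stone time|
|and they ant brick|
|morning oats ocean|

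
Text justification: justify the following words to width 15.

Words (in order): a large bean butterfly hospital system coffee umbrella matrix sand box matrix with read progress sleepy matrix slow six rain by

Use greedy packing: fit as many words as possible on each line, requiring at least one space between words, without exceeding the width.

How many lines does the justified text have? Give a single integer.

Line 1: ['a', 'large', 'bean'] (min_width=12, slack=3)
Line 2: ['butterfly'] (min_width=9, slack=6)
Line 3: ['hospital', 'system'] (min_width=15, slack=0)
Line 4: ['coffee', 'umbrella'] (min_width=15, slack=0)
Line 5: ['matrix', 'sand', 'box'] (min_width=15, slack=0)
Line 6: ['matrix', 'with'] (min_width=11, slack=4)
Line 7: ['read', 'progress'] (min_width=13, slack=2)
Line 8: ['sleepy', 'matrix'] (min_width=13, slack=2)
Line 9: ['slow', 'six', 'rain'] (min_width=13, slack=2)
Line 10: ['by'] (min_width=2, slack=13)
Total lines: 10

Answer: 10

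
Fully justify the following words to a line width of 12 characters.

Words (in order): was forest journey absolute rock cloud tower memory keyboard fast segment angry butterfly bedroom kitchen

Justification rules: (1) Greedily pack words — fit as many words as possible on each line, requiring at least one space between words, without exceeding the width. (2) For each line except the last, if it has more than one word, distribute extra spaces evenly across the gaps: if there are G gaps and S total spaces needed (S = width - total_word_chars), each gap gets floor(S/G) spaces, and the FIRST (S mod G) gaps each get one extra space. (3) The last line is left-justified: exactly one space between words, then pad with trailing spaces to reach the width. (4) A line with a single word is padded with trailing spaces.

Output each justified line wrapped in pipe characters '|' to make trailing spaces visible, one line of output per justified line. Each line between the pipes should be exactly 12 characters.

Line 1: ['was', 'forest'] (min_width=10, slack=2)
Line 2: ['journey'] (min_width=7, slack=5)
Line 3: ['absolute'] (min_width=8, slack=4)
Line 4: ['rock', 'cloud'] (min_width=10, slack=2)
Line 5: ['tower', 'memory'] (min_width=12, slack=0)
Line 6: ['keyboard'] (min_width=8, slack=4)
Line 7: ['fast', 'segment'] (min_width=12, slack=0)
Line 8: ['angry'] (min_width=5, slack=7)
Line 9: ['butterfly'] (min_width=9, slack=3)
Line 10: ['bedroom'] (min_width=7, slack=5)
Line 11: ['kitchen'] (min_width=7, slack=5)

Answer: |was   forest|
|journey     |
|absolute    |
|rock   cloud|
|tower memory|
|keyboard    |
|fast segment|
|angry       |
|butterfly   |
|bedroom     |
|kitchen     |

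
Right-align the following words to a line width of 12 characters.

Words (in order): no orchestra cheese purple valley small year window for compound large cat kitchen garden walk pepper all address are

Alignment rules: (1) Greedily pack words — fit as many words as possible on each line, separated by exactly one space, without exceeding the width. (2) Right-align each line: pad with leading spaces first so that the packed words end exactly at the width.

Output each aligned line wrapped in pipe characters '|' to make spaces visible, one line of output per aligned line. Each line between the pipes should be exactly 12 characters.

Answer: |no orchestra|
|      cheese|
|      purple|
|valley small|
| year window|
|for compound|
|   large cat|
|     kitchen|
| garden walk|
|  pepper all|
| address are|

Derivation:
Line 1: ['no', 'orchestra'] (min_width=12, slack=0)
Line 2: ['cheese'] (min_width=6, slack=6)
Line 3: ['purple'] (min_width=6, slack=6)
Line 4: ['valley', 'small'] (min_width=12, slack=0)
Line 5: ['year', 'window'] (min_width=11, slack=1)
Line 6: ['for', 'compound'] (min_width=12, slack=0)
Line 7: ['large', 'cat'] (min_width=9, slack=3)
Line 8: ['kitchen'] (min_width=7, slack=5)
Line 9: ['garden', 'walk'] (min_width=11, slack=1)
Line 10: ['pepper', 'all'] (min_width=10, slack=2)
Line 11: ['address', 'are'] (min_width=11, slack=1)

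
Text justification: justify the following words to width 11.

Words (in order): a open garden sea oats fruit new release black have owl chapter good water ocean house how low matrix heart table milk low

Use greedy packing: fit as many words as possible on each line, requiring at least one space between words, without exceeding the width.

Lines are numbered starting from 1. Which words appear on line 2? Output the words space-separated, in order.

Line 1: ['a', 'open'] (min_width=6, slack=5)
Line 2: ['garden', 'sea'] (min_width=10, slack=1)
Line 3: ['oats', 'fruit'] (min_width=10, slack=1)
Line 4: ['new', 'release'] (min_width=11, slack=0)
Line 5: ['black', 'have'] (min_width=10, slack=1)
Line 6: ['owl', 'chapter'] (min_width=11, slack=0)
Line 7: ['good', 'water'] (min_width=10, slack=1)
Line 8: ['ocean', 'house'] (min_width=11, slack=0)
Line 9: ['how', 'low'] (min_width=7, slack=4)
Line 10: ['matrix'] (min_width=6, slack=5)
Line 11: ['heart', 'table'] (min_width=11, slack=0)
Line 12: ['milk', 'low'] (min_width=8, slack=3)

Answer: garden sea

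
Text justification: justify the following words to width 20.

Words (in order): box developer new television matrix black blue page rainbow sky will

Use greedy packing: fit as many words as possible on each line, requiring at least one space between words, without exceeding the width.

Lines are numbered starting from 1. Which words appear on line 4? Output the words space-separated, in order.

Answer: rainbow sky will

Derivation:
Line 1: ['box', 'developer', 'new'] (min_width=17, slack=3)
Line 2: ['television', 'matrix'] (min_width=17, slack=3)
Line 3: ['black', 'blue', 'page'] (min_width=15, slack=5)
Line 4: ['rainbow', 'sky', 'will'] (min_width=16, slack=4)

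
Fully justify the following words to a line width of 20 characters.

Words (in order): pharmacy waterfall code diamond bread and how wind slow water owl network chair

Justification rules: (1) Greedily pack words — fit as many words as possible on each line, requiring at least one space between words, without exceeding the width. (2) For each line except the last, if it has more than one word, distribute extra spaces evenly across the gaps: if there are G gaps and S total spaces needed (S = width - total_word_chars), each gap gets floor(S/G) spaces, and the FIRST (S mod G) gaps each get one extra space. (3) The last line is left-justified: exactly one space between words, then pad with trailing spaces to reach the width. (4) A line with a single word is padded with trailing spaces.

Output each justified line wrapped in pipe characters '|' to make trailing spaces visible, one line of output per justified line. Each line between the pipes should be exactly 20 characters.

Answer: |pharmacy   waterfall|
|code  diamond  bread|
|and  how  wind  slow|
|water   owl  network|
|chair               |

Derivation:
Line 1: ['pharmacy', 'waterfall'] (min_width=18, slack=2)
Line 2: ['code', 'diamond', 'bread'] (min_width=18, slack=2)
Line 3: ['and', 'how', 'wind', 'slow'] (min_width=17, slack=3)
Line 4: ['water', 'owl', 'network'] (min_width=17, slack=3)
Line 5: ['chair'] (min_width=5, slack=15)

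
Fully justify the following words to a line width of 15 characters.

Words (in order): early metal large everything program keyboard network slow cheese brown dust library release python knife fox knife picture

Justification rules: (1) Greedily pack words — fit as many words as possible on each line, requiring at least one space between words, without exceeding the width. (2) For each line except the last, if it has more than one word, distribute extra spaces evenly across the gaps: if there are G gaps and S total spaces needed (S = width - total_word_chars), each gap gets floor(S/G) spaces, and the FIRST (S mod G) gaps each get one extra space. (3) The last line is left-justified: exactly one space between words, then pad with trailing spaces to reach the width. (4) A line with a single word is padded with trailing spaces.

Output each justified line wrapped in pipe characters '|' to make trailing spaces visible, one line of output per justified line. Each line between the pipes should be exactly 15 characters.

Answer: |early     metal|
|large          |
|everything     |
|program        |
|keyboard       |
|network    slow|
|cheese    brown|
|dust    library|
|release  python|
|knife fox knife|
|picture        |

Derivation:
Line 1: ['early', 'metal'] (min_width=11, slack=4)
Line 2: ['large'] (min_width=5, slack=10)
Line 3: ['everything'] (min_width=10, slack=5)
Line 4: ['program'] (min_width=7, slack=8)
Line 5: ['keyboard'] (min_width=8, slack=7)
Line 6: ['network', 'slow'] (min_width=12, slack=3)
Line 7: ['cheese', 'brown'] (min_width=12, slack=3)
Line 8: ['dust', 'library'] (min_width=12, slack=3)
Line 9: ['release', 'python'] (min_width=14, slack=1)
Line 10: ['knife', 'fox', 'knife'] (min_width=15, slack=0)
Line 11: ['picture'] (min_width=7, slack=8)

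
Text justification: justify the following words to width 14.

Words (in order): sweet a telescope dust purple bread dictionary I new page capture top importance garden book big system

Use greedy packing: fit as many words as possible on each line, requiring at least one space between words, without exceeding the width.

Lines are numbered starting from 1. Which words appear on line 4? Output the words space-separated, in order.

Answer: dictionary I

Derivation:
Line 1: ['sweet', 'a'] (min_width=7, slack=7)
Line 2: ['telescope', 'dust'] (min_width=14, slack=0)
Line 3: ['purple', 'bread'] (min_width=12, slack=2)
Line 4: ['dictionary', 'I'] (min_width=12, slack=2)
Line 5: ['new', 'page'] (min_width=8, slack=6)
Line 6: ['capture', 'top'] (min_width=11, slack=3)
Line 7: ['importance'] (min_width=10, slack=4)
Line 8: ['garden', 'book'] (min_width=11, slack=3)
Line 9: ['big', 'system'] (min_width=10, slack=4)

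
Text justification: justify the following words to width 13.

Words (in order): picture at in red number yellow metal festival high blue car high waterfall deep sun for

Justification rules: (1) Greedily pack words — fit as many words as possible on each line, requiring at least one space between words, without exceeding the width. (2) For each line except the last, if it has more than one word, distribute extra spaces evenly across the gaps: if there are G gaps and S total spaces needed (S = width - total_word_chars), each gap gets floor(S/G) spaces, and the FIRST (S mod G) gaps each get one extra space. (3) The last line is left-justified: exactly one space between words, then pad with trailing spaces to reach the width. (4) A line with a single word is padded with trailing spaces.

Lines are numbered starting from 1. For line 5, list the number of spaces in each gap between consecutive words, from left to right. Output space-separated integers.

Answer: 1 1

Derivation:
Line 1: ['picture', 'at', 'in'] (min_width=13, slack=0)
Line 2: ['red', 'number'] (min_width=10, slack=3)
Line 3: ['yellow', 'metal'] (min_width=12, slack=1)
Line 4: ['festival', 'high'] (min_width=13, slack=0)
Line 5: ['blue', 'car', 'high'] (min_width=13, slack=0)
Line 6: ['waterfall'] (min_width=9, slack=4)
Line 7: ['deep', 'sun', 'for'] (min_width=12, slack=1)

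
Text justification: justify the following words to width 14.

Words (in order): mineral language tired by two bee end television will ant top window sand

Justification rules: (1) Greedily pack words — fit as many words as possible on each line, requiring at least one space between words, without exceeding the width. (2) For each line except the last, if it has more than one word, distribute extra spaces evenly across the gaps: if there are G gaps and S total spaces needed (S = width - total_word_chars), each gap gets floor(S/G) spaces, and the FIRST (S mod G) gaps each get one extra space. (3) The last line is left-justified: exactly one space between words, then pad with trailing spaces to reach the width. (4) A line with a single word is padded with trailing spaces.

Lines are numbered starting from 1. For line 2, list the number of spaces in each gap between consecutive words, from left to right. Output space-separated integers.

Line 1: ['mineral'] (min_width=7, slack=7)
Line 2: ['language', 'tired'] (min_width=14, slack=0)
Line 3: ['by', 'two', 'bee', 'end'] (min_width=14, slack=0)
Line 4: ['television'] (min_width=10, slack=4)
Line 5: ['will', 'ant', 'top'] (min_width=12, slack=2)
Line 6: ['window', 'sand'] (min_width=11, slack=3)

Answer: 1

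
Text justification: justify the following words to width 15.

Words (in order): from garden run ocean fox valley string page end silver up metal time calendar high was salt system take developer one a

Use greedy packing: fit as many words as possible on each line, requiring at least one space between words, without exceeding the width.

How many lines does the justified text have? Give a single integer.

Answer: 9

Derivation:
Line 1: ['from', 'garden', 'run'] (min_width=15, slack=0)
Line 2: ['ocean', 'fox'] (min_width=9, slack=6)
Line 3: ['valley', 'string'] (min_width=13, slack=2)
Line 4: ['page', 'end', 'silver'] (min_width=15, slack=0)
Line 5: ['up', 'metal', 'time'] (min_width=13, slack=2)
Line 6: ['calendar', 'high'] (min_width=13, slack=2)
Line 7: ['was', 'salt', 'system'] (min_width=15, slack=0)
Line 8: ['take', 'developer'] (min_width=14, slack=1)
Line 9: ['one', 'a'] (min_width=5, slack=10)
Total lines: 9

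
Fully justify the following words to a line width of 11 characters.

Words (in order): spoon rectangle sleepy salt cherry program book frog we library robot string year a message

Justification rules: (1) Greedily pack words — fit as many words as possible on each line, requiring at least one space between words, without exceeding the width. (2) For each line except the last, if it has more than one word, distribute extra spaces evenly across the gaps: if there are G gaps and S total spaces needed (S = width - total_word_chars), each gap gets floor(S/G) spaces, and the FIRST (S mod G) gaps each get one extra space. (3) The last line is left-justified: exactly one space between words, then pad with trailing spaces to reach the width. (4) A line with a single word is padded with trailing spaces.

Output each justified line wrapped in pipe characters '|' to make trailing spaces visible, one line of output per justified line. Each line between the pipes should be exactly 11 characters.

Answer: |spoon      |
|rectangle  |
|sleepy salt|
|cherry     |
|program    |
|book   frog|
|we  library|
|robot      |
|string year|
|a message  |

Derivation:
Line 1: ['spoon'] (min_width=5, slack=6)
Line 2: ['rectangle'] (min_width=9, slack=2)
Line 3: ['sleepy', 'salt'] (min_width=11, slack=0)
Line 4: ['cherry'] (min_width=6, slack=5)
Line 5: ['program'] (min_width=7, slack=4)
Line 6: ['book', 'frog'] (min_width=9, slack=2)
Line 7: ['we', 'library'] (min_width=10, slack=1)
Line 8: ['robot'] (min_width=5, slack=6)
Line 9: ['string', 'year'] (min_width=11, slack=0)
Line 10: ['a', 'message'] (min_width=9, slack=2)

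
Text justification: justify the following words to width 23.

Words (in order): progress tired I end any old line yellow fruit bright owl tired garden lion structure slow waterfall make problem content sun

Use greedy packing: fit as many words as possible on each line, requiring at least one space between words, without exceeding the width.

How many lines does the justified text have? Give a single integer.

Line 1: ['progress', 'tired', 'I', 'end'] (min_width=20, slack=3)
Line 2: ['any', 'old', 'line', 'yellow'] (min_width=19, slack=4)
Line 3: ['fruit', 'bright', 'owl', 'tired'] (min_width=22, slack=1)
Line 4: ['garden', 'lion', 'structure'] (min_width=21, slack=2)
Line 5: ['slow', 'waterfall', 'make'] (min_width=19, slack=4)
Line 6: ['problem', 'content', 'sun'] (min_width=19, slack=4)
Total lines: 6

Answer: 6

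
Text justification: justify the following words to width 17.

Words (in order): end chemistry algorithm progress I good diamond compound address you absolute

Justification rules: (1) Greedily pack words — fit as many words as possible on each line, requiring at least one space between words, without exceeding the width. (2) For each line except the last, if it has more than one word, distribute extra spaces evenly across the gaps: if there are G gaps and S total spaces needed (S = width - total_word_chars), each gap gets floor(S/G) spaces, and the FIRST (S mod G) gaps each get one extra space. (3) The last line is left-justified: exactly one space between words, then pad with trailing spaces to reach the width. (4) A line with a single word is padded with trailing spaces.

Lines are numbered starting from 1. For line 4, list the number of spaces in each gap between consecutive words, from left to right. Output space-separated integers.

Line 1: ['end', 'chemistry'] (min_width=13, slack=4)
Line 2: ['algorithm'] (min_width=9, slack=8)
Line 3: ['progress', 'I', 'good'] (min_width=15, slack=2)
Line 4: ['diamond', 'compound'] (min_width=16, slack=1)
Line 5: ['address', 'you'] (min_width=11, slack=6)
Line 6: ['absolute'] (min_width=8, slack=9)

Answer: 2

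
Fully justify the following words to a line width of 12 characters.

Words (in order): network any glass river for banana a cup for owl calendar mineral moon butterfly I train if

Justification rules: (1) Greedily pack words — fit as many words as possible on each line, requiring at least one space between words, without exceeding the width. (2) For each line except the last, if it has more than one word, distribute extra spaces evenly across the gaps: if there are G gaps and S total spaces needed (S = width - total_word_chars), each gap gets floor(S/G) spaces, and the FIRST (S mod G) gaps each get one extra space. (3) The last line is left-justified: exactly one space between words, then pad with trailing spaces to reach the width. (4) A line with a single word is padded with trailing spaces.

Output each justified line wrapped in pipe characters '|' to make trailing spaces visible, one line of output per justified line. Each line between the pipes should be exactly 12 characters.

Line 1: ['network', 'any'] (min_width=11, slack=1)
Line 2: ['glass', 'river'] (min_width=11, slack=1)
Line 3: ['for', 'banana', 'a'] (min_width=12, slack=0)
Line 4: ['cup', 'for', 'owl'] (min_width=11, slack=1)
Line 5: ['calendar'] (min_width=8, slack=4)
Line 6: ['mineral', 'moon'] (min_width=12, slack=0)
Line 7: ['butterfly', 'I'] (min_width=11, slack=1)
Line 8: ['train', 'if'] (min_width=8, slack=4)

Answer: |network  any|
|glass  river|
|for banana a|
|cup  for owl|
|calendar    |
|mineral moon|
|butterfly  I|
|train if    |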